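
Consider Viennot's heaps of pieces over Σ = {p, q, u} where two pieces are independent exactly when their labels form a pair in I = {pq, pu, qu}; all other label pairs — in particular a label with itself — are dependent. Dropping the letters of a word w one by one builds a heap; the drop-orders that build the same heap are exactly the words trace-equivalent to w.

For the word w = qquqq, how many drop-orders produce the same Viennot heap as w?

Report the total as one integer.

0(q) covers ∅
1(q) covers 0:q
2(u) covers ∅
3(q) covers 1:q
4(q) covers 3:q
floor of heap: 0:q, 2:u
completions by unplaced set U, small U first (add the entries for U minus each lowest piece of U):
  |U|=1: {2}:1  {4}:1
  |U|=2: {2,4}:2  {3,4}:1
  |U|=3: {1,3,4}:1  {2,3,4}:3
  start at 0(q): 4
  start at 2(u): 1
sum over floor = 5

5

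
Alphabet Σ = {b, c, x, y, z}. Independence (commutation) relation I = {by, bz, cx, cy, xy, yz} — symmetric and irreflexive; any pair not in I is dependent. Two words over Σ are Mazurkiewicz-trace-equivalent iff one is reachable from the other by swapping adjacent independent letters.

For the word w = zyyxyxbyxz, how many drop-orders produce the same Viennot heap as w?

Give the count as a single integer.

#0=z has no predecessor
#1=y has no predecessor
#2=y depends on [1:y]
#3=x depends on [0:z]
#4=y depends on [2:y]
#5=x depends on [3:x]
#6=b depends on [5:x]
#7=y depends on [4:y]
#8=x depends on [6:b]
#9=z depends on [8:x]
sources: [0:z, 1:y]
N(rest) = Σ N(rest − s) over sources s of rest; N(one piece) = 1:
  size 1 → [7]=1  [9]=1
  size 2 → [4,7]=1  [7,9]=2  [8,9]=1
  size 3 → [2,4,7]=1  [4,7,9]=3  [6,8,9]=1  [7,8,9]=3
  size 4 → [1,2,4,7]=1  [2,4,7,9]=4  [4,7,8,9]=6  [5,6,8,9]=1  [6,7,8,9]=4
  size 5 → [1,2,4,7,9]=5  [2,4,7,8,9]=10  [3,5,6,8,9]=1  [4,6,7,8,9]=10  [5,6,7,8,9]=5
  size 6 → [0,3,5,6,8,9]=1  [1,2,4,7,8,9]=15  [2,4,6,7,8,9]=20  [3,5,6,7,8,9]=6  [4,5,6,7,8,9]=15
  size 7 → [0,3,5,6,7,8,9]=7  [1,2,4,6,7,8,9]=35  [2,4,5,6,7,8,9]=35  [3,4,5,6,7,8,9]=21
  size 8 → [0,3,4,5,6,7,8,9]=28  [1,2,4,5,6,7,8,9]=70  [2,3,4,5,6,7,8,9]=56
  first=0(z) contributes 126
  first=1(y) contributes 84
|[w]| = 210

210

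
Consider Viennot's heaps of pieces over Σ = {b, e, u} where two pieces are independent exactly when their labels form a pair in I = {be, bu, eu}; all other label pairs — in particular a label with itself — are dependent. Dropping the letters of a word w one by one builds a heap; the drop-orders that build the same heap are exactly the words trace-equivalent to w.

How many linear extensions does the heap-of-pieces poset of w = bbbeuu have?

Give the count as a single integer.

piece 0:b — minimal
piece 1:b rests on {0:b}
piece 2:b rests on {1:b}
piece 3:e — minimal
piece 4:u — minimal
piece 5:u rests on {4:u}
minimal pieces: {0:b, 3:e, 4:u}
ways to finish when only these pieces remain (= sum over removing one remaining piece with nothing left below it):
  1 left: {2}→1  {3}→1  {5}→1
  2 left: {1,2}→1  {2,3}→2  {2,5}→2  {3,5}→2  {4,5}→1
  3 left: {0,1,2}→1  {1,2,3}→3  {1,2,5}→3  {2,3,5}→6  {2,4,5}→3  {3,4,5}→3
  4 left: {0,1,2,3}→4  {0,1,2,5}→4  {1,2,3,5}→12  {1,2,4,5}→6  {2,3,4,5}→12
  placing 0:b first → 30 extensions
  placing 3:e first → 10 extensions
  placing 4:u first → 20 extensions
total linear extensions = 60

60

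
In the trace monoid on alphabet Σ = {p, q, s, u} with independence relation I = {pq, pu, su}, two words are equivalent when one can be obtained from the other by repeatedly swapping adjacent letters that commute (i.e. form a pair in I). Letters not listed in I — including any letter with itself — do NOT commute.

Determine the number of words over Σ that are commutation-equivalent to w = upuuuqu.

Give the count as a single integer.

#0=u has no predecessor
#1=p has no predecessor
#2=u depends on [0:u]
#3=u depends on [2:u]
#4=u depends on [3:u]
#5=q depends on [4:u]
#6=u depends on [5:q]
sources: [0:u, 1:p]
N(rest) = Σ N(rest − s) over sources s of rest; N(one piece) = 1:
  size 1 → [1]=1  [6]=1
  size 2 → [1,6]=2  [5,6]=1
  size 3 → [1,5,6]=3  [4,5,6]=1
  size 4 → [1,4,5,6]=4  [3,4,5,6]=1
  size 5 → [1,3,4,5,6]=5  [2,3,4,5,6]=1
  first=0(u) contributes 6
  first=1(p) contributes 1
|[w]| = 7

7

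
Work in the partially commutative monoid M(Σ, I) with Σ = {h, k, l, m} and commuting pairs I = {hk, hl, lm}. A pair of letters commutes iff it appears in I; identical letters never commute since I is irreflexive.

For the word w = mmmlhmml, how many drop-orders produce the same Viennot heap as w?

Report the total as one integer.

28

piece 0:m — minimal
piece 1:m rests on {0:m}
piece 2:m rests on {1:m}
piece 3:l — minimal
piece 4:h rests on {2:m}
piece 5:m rests on {4:h}
piece 6:m rests on {5:m}
piece 7:l rests on {3:l}
minimal pieces: {0:m, 3:l}
ways to finish when only these pieces remain (= sum over removing one remaining piece with nothing left below it):
  1 left: {6}→1  {7}→1
  2 left: {3,7}→1  {5,6}→1  {6,7}→2
  3 left: {3,6,7}→3  {4,5,6}→1  {5,6,7}→3
  4 left: {2,4,5,6}→1  {3,5,6,7}→6  {4,5,6,7}→4
  5 left: {1,2,4,5,6}→1  {2,4,5,6,7}→5  {3,4,5,6,7}→10
  6 left: {0,1,2,4,5,6}→1  {1,2,4,5,6,7}→6  {2,3,4,5,6,7}→15
  placing 0:m first → 21 extensions
  placing 3:l first → 7 extensions
total linear extensions = 28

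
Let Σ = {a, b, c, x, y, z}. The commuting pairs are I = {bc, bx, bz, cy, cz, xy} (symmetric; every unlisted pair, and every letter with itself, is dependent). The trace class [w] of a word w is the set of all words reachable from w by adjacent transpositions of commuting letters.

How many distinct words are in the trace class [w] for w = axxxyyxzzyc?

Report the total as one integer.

66

#0=a has no predecessor
#1=x depends on [0:a]
#2=x depends on [1:x]
#3=x depends on [2:x]
#4=y depends on [0:a]
#5=y depends on [4:y]
#6=x depends on [3:x]
#7=z depends on [5:y, 6:x]
#8=z depends on [7:z]
#9=y depends on [8:z]
#10=c depends on [6:x]
sources: [0:a]
N(rest) = Σ N(rest − s) over sources s of rest; N(one piece) = 1:
  size 1 → [9]=1  [10]=1
  size 2 → [8,9]=1  [9,10]=2
  size 3 → [7,8,9]=1  [8,9,10]=3
  size 4 → [5,7,8,9]=1  [7,8,9,10]=4
  size 5 → [4,5,7,8,9]=1  [5,7,8,9,10]=5  [6,7,8,9,10]=4
  size 6 → [3,6,7,8,9,10]=4  [4,5,7,8,9,10]=6  [5,6,7,8,9,10]=9
  size 7 → [2,3,6,7,8,9,10]=4  [3,5,6,7,8,9,10]=13  [4,5,6,7,8,9,10]=15
  size 8 → [1,2,3,6,7,8,9,10]=4  [2,3,5,6,7,8,9,10]=17  [3,4,5,6,7,8,9,10]=28
  size 9 → [1,2,3,5,6,7,8,9,10]=21  [2,3,4,5,6,7,8,9,10]=45
  first=0(a) contributes 66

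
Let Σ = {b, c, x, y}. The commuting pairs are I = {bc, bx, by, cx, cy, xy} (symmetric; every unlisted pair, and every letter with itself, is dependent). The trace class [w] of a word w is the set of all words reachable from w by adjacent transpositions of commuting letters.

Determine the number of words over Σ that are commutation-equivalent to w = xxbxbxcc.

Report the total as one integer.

420

piece 0:x — minimal
piece 1:x rests on {0:x}
piece 2:b — minimal
piece 3:x rests on {1:x}
piece 4:b rests on {2:b}
piece 5:x rests on {3:x}
piece 6:c — minimal
piece 7:c rests on {6:c}
minimal pieces: {0:x, 2:b, 6:c}
ways to finish when only these pieces remain (= sum over removing one remaining piece with nothing left below it):
  1 left: {4}→1  {5}→1  {7}→1
  2 left: {2,4}→1  {3,5}→1  {4,5}→2  {4,7}→2  {5,7}→2  {6,7}→1
  3 left: {1,3,5}→1  {2,4,5}→3  {2,4,7}→3  {3,4,5}→3  {3,5,7}→3  {4,5,7}→6  {4,6,7}→3  {5,6,7}→3
  4 left: {0,1,3,5}→1  {1,3,4,5}→4  {1,3,5,7}→4  {2,3,4,5}→6  {2,4,5,7}→12  {2,4,6,7}→6  {3,4,5,7}→12  {3,5,6,7}→6  {4,5,6,7}→12
  5 left: {0,1,3,4,5}→5  {0,1,3,5,7}→5  {1,2,3,4,5}→10  {1,3,4,5,7}→20  {1,3,5,6,7}→10  {2,3,4,5,7}→30  {2,4,5,6,7}→30  {3,4,5,6,7}→30
  6 left: {0,1,2,3,4,5}→15  {0,1,3,4,5,7}→30  {0,1,3,5,6,7}→15  {1,2,3,4,5,7}→60  {1,3,4,5,6,7}→60  {2,3,4,5,6,7}→90
  placing 0:x first → 210 extensions
  placing 2:b first → 105 extensions
  placing 6:c first → 105 extensions
total linear extensions = 420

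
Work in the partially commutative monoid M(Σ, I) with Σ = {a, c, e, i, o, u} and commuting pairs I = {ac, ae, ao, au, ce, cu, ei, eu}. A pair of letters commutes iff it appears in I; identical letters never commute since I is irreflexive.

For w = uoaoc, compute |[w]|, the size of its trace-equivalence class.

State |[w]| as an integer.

#0=u has no predecessor
#1=o depends on [0:u]
#2=a has no predecessor
#3=o depends on [1:o]
#4=c depends on [3:o]
sources: [0:u, 2:a]
N(rest) = Σ N(rest − s) over sources s of rest; N(one piece) = 1:
  size 1 → [2]=1  [4]=1
  size 2 → [2,4]=2  [3,4]=1
  size 3 → [1,3,4]=1  [2,3,4]=3
  first=0(u) contributes 4
  first=2(a) contributes 1
|[w]| = 5

5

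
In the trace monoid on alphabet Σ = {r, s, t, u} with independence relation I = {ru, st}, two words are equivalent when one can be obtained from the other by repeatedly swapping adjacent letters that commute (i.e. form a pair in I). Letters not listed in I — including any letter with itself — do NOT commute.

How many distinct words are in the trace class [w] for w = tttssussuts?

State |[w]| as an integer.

0(t) covers ∅
1(t) covers 0:t
2(t) covers 1:t
3(s) covers ∅
4(s) covers 3:s
5(u) covers 2:t, 4:s
6(s) covers 5:u
7(s) covers 6:s
8(u) covers 7:s
9(t) covers 8:u
10(s) covers 8:u
floor of heap: 0:t, 3:s
completions by unplaced set U, small U first (add the entries for U minus each lowest piece of U):
  |U|=1: {9}:1  {10}:1
  |U|=2: {9,10}:2
  |U|=3: {8,9,10}:2
  |U|=4: {7,8,9,10}:2
  |U|=5: {6,7,8,9,10}:2
  |U|=6: {5,6,7,8,9,10}:2
  |U|=7: {2,5,6,7,8,9,10}:2  {4,5,6,7,8,9,10}:2
  |U|=8: {1,2,5,6,7,8,9,10}:2  {2,4,5,6,7,8,9,10}:4  {3,4,5,6,7,8,9,10}:2
  |U|=9: {0,1,2,5,6,7,8,9,10}:2  {1,2,4,5,6,7,8,9,10}:6  {2,3,4,5,6,7,8,9,10}:6
  start at 0(t): 12
  start at 3(s): 8
sum over floor = 20

20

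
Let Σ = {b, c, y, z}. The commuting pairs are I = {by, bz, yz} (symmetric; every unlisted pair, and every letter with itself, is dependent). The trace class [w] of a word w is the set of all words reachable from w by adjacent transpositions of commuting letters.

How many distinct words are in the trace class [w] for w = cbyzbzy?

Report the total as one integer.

drop 0:c onto floor
drop 1:b onto {0:c}
drop 2:y onto {0:c}
drop 3:z onto {0:c}
drop 4:b onto {1:b}
drop 5:z onto {3:z}
drop 6:y onto {2:y}
ground layer = {0:c}
drop-orders for the pieces not yet dropped (sum over which currently-grounded one goes next):
  1 to go: {4} 1  {5} 1  {6} 1
  2 to go: {1,4} 1  {2,6} 1  {3,5} 1  {4,5} 2  {4,6} 2  {5,6} 2
  3 to go: {1,4,5} 3  {1,4,6} 3  {2,4,6} 3  {2,5,6} 3  {3,4,5} 3  {3,5,6} 3  {4,5,6} 6
  4 to go: {1,2,4,6} 6  {1,3,4,5} 6  {1,4,5,6} 12  {2,3,5,6} 6  {2,4,5,6} 12  {3,4,5,6} 12
  5 to go: {1,2,4,5,6} 30  {1,3,4,5,6} 30  {2,3,4,5,6} 30
  if 0:c drops first: 90 orders

90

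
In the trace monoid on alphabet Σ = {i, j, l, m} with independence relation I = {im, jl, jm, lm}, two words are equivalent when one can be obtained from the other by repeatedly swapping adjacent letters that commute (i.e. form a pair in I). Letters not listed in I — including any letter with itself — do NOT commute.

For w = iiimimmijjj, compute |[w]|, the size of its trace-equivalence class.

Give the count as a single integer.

165

piece 0:i — minimal
piece 1:i rests on {0:i}
piece 2:i rests on {1:i}
piece 3:m — minimal
piece 4:i rests on {2:i}
piece 5:m rests on {3:m}
piece 6:m rests on {5:m}
piece 7:i rests on {4:i}
piece 8:j rests on {7:i}
piece 9:j rests on {8:j}
piece 10:j rests on {9:j}
minimal pieces: {0:i, 3:m}
ways to finish when only these pieces remain (= sum over removing one remaining piece with nothing left below it):
  1 left: {6}→1  {10}→1
  2 left: {5,6}→1  {6,10}→2  {9,10}→1
  3 left: {3,5,6}→1  {5,6,10}→3  {6,9,10}→3  {8,9,10}→1
  4 left: {3,5,6,10}→4  {5,6,9,10}→6  {6,8,9,10}→4  {7,8,9,10}→1
  5 left: {3,5,6,9,10}→10  {4,7,8,9,10}→1  {5,6,8,9,10}→10  {6,7,8,9,10}→5
  6 left: {2,4,7,8,9,10}→1  {3,5,6,8,9,10}→20  {4,6,7,8,9,10}→6  {5,6,7,8,9,10}→15
  7 left: {1,2,4,7,8,9,10}→1  {2,4,6,7,8,9,10}→7  {3,5,6,7,8,9,10}→35  {4,5,6,7,8,9,10}→21
  8 left: {0,1,2,4,7,8,9,10}→1  {1,2,4,6,7,8,9,10}→8  {2,4,5,6,7,8,9,10}→28  {3,4,5,6,7,8,9,10}→56
  9 left: {0,1,2,4,6,7,8,9,10}→9  {1,2,4,5,6,7,8,9,10}→36  {2,3,4,5,6,7,8,9,10}→84
  placing 0:i first → 120 extensions
  placing 3:m first → 45 extensions
total linear extensions = 165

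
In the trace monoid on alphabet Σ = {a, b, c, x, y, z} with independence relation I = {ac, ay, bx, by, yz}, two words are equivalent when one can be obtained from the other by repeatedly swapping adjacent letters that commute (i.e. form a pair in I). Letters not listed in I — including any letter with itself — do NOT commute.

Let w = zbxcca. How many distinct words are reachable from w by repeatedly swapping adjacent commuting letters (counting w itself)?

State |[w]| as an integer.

piece 0:z — minimal
piece 1:b rests on {0:z}
piece 2:x rests on {0:z}
piece 3:c rests on {1:b, 2:x}
piece 4:c rests on {3:c}
piece 5:a rests on {1:b, 2:x}
minimal pieces: {0:z}
ways to finish when only these pieces remain (= sum over removing one remaining piece with nothing left below it):
  1 left: {4}→1  {5}→1
  2 left: {3,4}→1  {4,5}→2
  3 left: {3,4,5}→3
  4 left: {1,3,4,5}→3  {2,3,4,5}→3
  placing 0:z first → 6 extensions

6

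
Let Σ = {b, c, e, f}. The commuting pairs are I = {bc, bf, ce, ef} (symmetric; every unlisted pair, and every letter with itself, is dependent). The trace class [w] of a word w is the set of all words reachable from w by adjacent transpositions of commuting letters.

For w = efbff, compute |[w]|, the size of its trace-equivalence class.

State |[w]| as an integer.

10

drop 0:e onto floor
drop 1:f onto floor
drop 2:b onto {0:e}
drop 3:f onto {1:f}
drop 4:f onto {3:f}
ground layer = {0:e, 1:f}
drop-orders for the pieces not yet dropped (sum over which currently-grounded one goes next):
  1 to go: {2} 1  {4} 1
  2 to go: {0,2} 1  {2,4} 2  {3,4} 1
  3 to go: {0,2,4} 3  {1,3,4} 1  {2,3,4} 3
  if 0:e drops first: 4 orders
  if 1:f drops first: 6 orders
heap linearizations: 10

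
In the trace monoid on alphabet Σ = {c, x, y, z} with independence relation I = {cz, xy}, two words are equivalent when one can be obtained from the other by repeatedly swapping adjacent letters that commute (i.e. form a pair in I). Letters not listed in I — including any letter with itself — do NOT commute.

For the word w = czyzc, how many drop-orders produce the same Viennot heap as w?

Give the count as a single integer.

4

drop 0:c onto floor
drop 1:z onto floor
drop 2:y onto {0:c, 1:z}
drop 3:z onto {2:y}
drop 4:c onto {2:y}
ground layer = {0:c, 1:z}
drop-orders for the pieces not yet dropped (sum over which currently-grounded one goes next):
  1 to go: {3} 1  {4} 1
  2 to go: {3,4} 2
  3 to go: {2,3,4} 2
  if 0:c drops first: 2 orders
  if 1:z drops first: 2 orders
heap linearizations: 4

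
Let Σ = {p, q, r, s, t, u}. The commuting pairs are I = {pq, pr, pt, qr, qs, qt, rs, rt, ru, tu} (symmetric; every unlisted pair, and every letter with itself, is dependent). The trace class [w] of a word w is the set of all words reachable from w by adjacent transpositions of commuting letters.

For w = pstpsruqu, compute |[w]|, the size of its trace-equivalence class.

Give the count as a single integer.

18

piece 0:p — minimal
piece 1:s rests on {0:p}
piece 2:t rests on {1:s}
piece 3:p rests on {1:s}
piece 4:s rests on {2:t, 3:p}
piece 5:r — minimal
piece 6:u rests on {4:s}
piece 7:q rests on {6:u}
piece 8:u rests on {7:q}
minimal pieces: {0:p, 5:r}
ways to finish when only these pieces remain (= sum over removing one remaining piece with nothing left below it):
  1 left: {5}→1  {8}→1
  2 left: {5,8}→2  {7,8}→1
  3 left: {5,7,8}→3  {6,7,8}→1
  4 left: {4,6,7,8}→1  {5,6,7,8}→4
  5 left: {2,4,6,7,8}→1  {3,4,6,7,8}→1  {4,5,6,7,8}→5
  6 left: {2,3,4,6,7,8}→2  {2,4,5,6,7,8}→6  {3,4,5,6,7,8}→6
  7 left: {1,2,3,4,6,7,8}→2  {2,3,4,5,6,7,8}→14
  placing 0:p first → 16 extensions
  placing 5:r first → 2 extensions
total linear extensions = 18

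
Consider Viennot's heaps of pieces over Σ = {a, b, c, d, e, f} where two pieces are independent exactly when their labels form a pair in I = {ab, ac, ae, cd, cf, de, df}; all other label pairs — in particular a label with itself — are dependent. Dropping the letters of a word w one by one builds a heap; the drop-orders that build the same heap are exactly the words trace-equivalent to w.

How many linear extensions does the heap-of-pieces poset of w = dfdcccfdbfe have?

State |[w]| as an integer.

0(d) covers ∅
1(f) covers ∅
2(d) covers 0:d
3(c) covers ∅
4(c) covers 3:c
5(c) covers 4:c
6(f) covers 1:f
7(d) covers 2:d
8(b) covers 5:c, 6:f, 7:d
9(f) covers 8:b
10(e) covers 9:f
floor of heap: 0:d, 1:f, 3:c
completions by unplaced set U, small U first (add the entries for U minus each lowest piece of U):
  |U|=1: {10}:1
  |U|=2: {9,10}:1
  |U|=3: {8,9,10}:1
  |U|=4: {5,8,9,10}:1  {6,8,9,10}:1  {7,8,9,10}:1
  |U|=5: {1,6,8,9,10}:1  {2,7,8,9,10}:1  {4,5,8,9,10}:1  {5,6,8,9,10}:2  {5,7,8,9,10}:2  {6,7,8,9,10}:2
  |U|=6: {0,2,7,8,9,10}:1  {1,5,6,8,9,10}:3  {1,6,7,8,9,10}:3  {2,5,7,8,9,10}:3  {2,6,7,8,9,10}:3  {3,4,5,8,9,10}:1  {4,5,6,8,9,10}:3  {4,5,7,8,9,10}:3  {5,6,7,8,9,10}:6
  |U|=7: {0,2,5,7,8,9,10}:4  {0,2,6,7,8,9,10}:4  {1,2,6,7,8,9,10}:6  {1,4,5,6,8,9,10}:6  {1,5,6,7,8,9,10}:12  {2,4,5,7,8,9,10}:6  {2,5,6,7,8,9,10}:12  {3,4,5,6,8,9,10}:4  {3,4,5,7,8,9,10}:4  {4,5,6,7,8,9,10}:12
  |U|=8: {0,1,2,6,7,8,9,10}:10  {0,2,4,5,7,8,9,10}:10  {0,2,5,6,7,8,9,10}:20  {1,2,5,6,7,8,9,10}:30  {1,3,4,5,6,8,9,10}:10  {1,4,5,6,7,8,9,10}:30  {2,3,4,5,7,8,9,10}:10  {2,4,5,6,7,8,9,10}:30  {3,4,5,6,7,8,9,10}:20
  |U|=9: {0,1,2,5,6,7,8,9,10}:60  {0,2,3,4,5,7,8,9,10}:20  {0,2,4,5,6,7,8,9,10}:60  {1,2,4,5,6,7,8,9,10}:90  {1,3,4,5,6,7,8,9,10}:60  {2,3,4,5,6,7,8,9,10}:60
  start at 0(d): 210
  start at 1(f): 140
  start at 3(c): 210
sum over floor = 560

560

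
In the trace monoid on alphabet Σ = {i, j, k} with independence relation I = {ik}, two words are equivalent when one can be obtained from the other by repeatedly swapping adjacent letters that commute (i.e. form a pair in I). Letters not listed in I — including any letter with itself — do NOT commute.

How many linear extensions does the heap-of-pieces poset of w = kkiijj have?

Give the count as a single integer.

6

drop 0:k onto floor
drop 1:k onto {0:k}
drop 2:i onto floor
drop 3:i onto {2:i}
drop 4:j onto {1:k, 3:i}
drop 5:j onto {4:j}
ground layer = {0:k, 2:i}
drop-orders for the pieces not yet dropped (sum over which currently-grounded one goes next):
  1 to go: {5} 1
  2 to go: {4,5} 1
  3 to go: {1,4,5} 1  {3,4,5} 1
  4 to go: {0,1,4,5} 1  {1,3,4,5} 2  {2,3,4,5} 1
  if 0:k drops first: 3 orders
  if 2:i drops first: 3 orders
heap linearizations: 6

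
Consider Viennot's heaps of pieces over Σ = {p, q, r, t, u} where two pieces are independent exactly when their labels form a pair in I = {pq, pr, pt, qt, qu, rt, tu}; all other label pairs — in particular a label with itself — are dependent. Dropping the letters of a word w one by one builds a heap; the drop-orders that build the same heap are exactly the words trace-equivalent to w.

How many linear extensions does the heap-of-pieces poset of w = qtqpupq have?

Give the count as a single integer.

drop 0:q onto floor
drop 1:t onto floor
drop 2:q onto {0:q}
drop 3:p onto floor
drop 4:u onto {3:p}
drop 5:p onto {4:u}
drop 6:q onto {2:q}
ground layer = {0:q, 1:t, 3:p}
drop-orders for the pieces not yet dropped (sum over which currently-grounded one goes next):
  1 to go: {1} 1  {5} 1  {6} 1
  2 to go: {1,5} 2  {1,6} 2  {2,6} 1  {4,5} 1  {5,6} 2
  3 to go: {0,2,6} 1  {1,2,6} 3  {1,4,5} 3  {1,5,6} 6  {2,5,6} 3  {3,4,5} 1  {4,5,6} 3
  4 to go: {0,1,2,6} 4  {0,2,5,6} 4  {1,2,5,6} 12  {1,3,4,5} 4  {1,4,5,6} 12  {2,4,5,6} 6  {3,4,5,6} 4
  5 to go: {0,1,2,5,6} 20  {0,2,4,5,6} 10  {1,2,4,5,6} 30  {1,3,4,5,6} 20  {2,3,4,5,6} 10
  if 0:q drops first: 60 orders
  if 1:t drops first: 20 orders
  if 3:p drops first: 60 orders
heap linearizations: 140

140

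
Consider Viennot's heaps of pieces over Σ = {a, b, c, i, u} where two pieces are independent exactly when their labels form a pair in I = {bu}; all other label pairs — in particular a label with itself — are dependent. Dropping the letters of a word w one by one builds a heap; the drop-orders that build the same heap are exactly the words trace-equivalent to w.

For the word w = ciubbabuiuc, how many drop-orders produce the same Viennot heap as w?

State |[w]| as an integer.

6

piece 0:c — minimal
piece 1:i rests on {0:c}
piece 2:u rests on {1:i}
piece 3:b rests on {1:i}
piece 4:b rests on {3:b}
piece 5:a rests on {2:u, 4:b}
piece 6:b rests on {5:a}
piece 7:u rests on {5:a}
piece 8:i rests on {6:b, 7:u}
piece 9:u rests on {8:i}
piece 10:c rests on {9:u}
minimal pieces: {0:c}
ways to finish when only these pieces remain (= sum over removing one remaining piece with nothing left below it):
  1 left: {10}→1
  2 left: {9,10}→1
  3 left: {8,9,10}→1
  4 left: {6,8,9,10}→1  {7,8,9,10}→1
  5 left: {6,7,8,9,10}→2
  6 left: {5,6,7,8,9,10}→2
  7 left: {2,5,6,7,8,9,10}→2  {4,5,6,7,8,9,10}→2
  8 left: {2,4,5,6,7,8,9,10}→4  {3,4,5,6,7,8,9,10}→2
  9 left: {2,3,4,5,6,7,8,9,10}→6
  placing 0:c first → 6 extensions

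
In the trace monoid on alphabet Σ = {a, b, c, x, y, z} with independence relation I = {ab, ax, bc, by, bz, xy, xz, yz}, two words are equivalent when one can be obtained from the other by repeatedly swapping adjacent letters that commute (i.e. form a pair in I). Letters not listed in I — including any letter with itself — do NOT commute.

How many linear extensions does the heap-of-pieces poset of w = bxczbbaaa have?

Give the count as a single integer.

21

#0=b has no predecessor
#1=x depends on [0:b]
#2=c depends on [1:x]
#3=z depends on [2:c]
#4=b depends on [1:x]
#5=b depends on [4:b]
#6=a depends on [3:z]
#7=a depends on [6:a]
#8=a depends on [7:a]
sources: [0:b]
N(rest) = Σ N(rest − s) over sources s of rest; N(one piece) = 1:
  size 1 → [5]=1  [8]=1
  size 2 → [4,5]=1  [5,8]=2  [7,8]=1
  size 3 → [4,5,8]=3  [5,7,8]=3  [6,7,8]=1
  size 4 → [3,6,7,8]=1  [4,5,7,8]=6  [5,6,7,8]=4
  size 5 → [2,3,6,7,8]=1  [3,5,6,7,8]=5  [4,5,6,7,8]=10
  size 6 → [2,3,5,6,7,8]=6  [3,4,5,6,7,8]=15
  size 7 → [2,3,4,5,6,7,8]=21
  first=0(b) contributes 21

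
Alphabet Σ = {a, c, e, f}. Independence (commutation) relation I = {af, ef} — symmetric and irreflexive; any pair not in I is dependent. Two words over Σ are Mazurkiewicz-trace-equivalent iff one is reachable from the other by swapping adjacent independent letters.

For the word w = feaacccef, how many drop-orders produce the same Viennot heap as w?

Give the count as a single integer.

8

piece 0:f — minimal
piece 1:e — minimal
piece 2:a rests on {1:e}
piece 3:a rests on {2:a}
piece 4:c rests on {0:f, 3:a}
piece 5:c rests on {4:c}
piece 6:c rests on {5:c}
piece 7:e rests on {6:c}
piece 8:f rests on {6:c}
minimal pieces: {0:f, 1:e}
ways to finish when only these pieces remain (= sum over removing one remaining piece with nothing left below it):
  1 left: {7}→1  {8}→1
  2 left: {7,8}→2
  3 left: {6,7,8}→2
  4 left: {5,6,7,8}→2
  5 left: {4,5,6,7,8}→2
  6 left: {0,4,5,6,7,8}→2  {3,4,5,6,7,8}→2
  7 left: {0,3,4,5,6,7,8}→4  {2,3,4,5,6,7,8}→2
  placing 0:f first → 2 extensions
  placing 1:e first → 6 extensions
total linear extensions = 8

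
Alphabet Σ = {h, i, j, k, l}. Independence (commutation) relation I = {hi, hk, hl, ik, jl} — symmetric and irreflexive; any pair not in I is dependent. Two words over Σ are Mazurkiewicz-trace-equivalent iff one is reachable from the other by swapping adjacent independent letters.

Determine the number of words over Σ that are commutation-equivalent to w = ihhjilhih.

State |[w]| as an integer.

drop 0:i onto floor
drop 1:h onto floor
drop 2:h onto {1:h}
drop 3:j onto {0:i, 2:h}
drop 4:i onto {3:j}
drop 5:l onto {4:i}
drop 6:h onto {3:j}
drop 7:i onto {5:l}
drop 8:h onto {6:h}
ground layer = {0:i, 1:h}
drop-orders for the pieces not yet dropped (sum over which currently-grounded one goes next):
  1 to go: {7} 1  {8} 1
  2 to go: {5,7} 1  {6,8} 1  {7,8} 2
  3 to go: {4,5,7} 1  {5,7,8} 3  {6,7,8} 3
  4 to go: {4,5,7,8} 4  {5,6,7,8} 6
  5 to go: {4,5,6,7,8} 10
  6 to go: {3,4,5,6,7,8} 10
  7 to go: {0,3,4,5,6,7,8} 10  {2,3,4,5,6,7,8} 10
  if 0:i drops first: 10 orders
  if 1:h drops first: 20 orders
heap linearizations: 30

30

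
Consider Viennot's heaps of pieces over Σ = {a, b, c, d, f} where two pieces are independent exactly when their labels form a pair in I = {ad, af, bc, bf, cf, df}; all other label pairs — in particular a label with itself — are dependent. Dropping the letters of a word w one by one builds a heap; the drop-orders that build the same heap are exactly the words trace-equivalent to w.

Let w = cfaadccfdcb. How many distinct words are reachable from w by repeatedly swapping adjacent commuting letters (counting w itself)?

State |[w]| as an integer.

piece 0:c — minimal
piece 1:f — minimal
piece 2:a rests on {0:c}
piece 3:a rests on {2:a}
piece 4:d rests on {0:c}
piece 5:c rests on {3:a, 4:d}
piece 6:c rests on {5:c}
piece 7:f rests on {1:f}
piece 8:d rests on {6:c}
piece 9:c rests on {8:d}
piece 10:b rests on {8:d}
minimal pieces: {0:c, 1:f}
ways to finish when only these pieces remain (= sum over removing one remaining piece with nothing left below it):
  1 left: {7}→1  {9}→1  {10}→1
  2 left: {1,7}→1  {7,9}→2  {7,10}→2  {9,10}→2
  3 left: {1,7,9}→3  {1,7,10}→3  {7,9,10}→6  {8,9,10}→2
  4 left: {1,7,9,10}→12  {6,8,9,10}→2  {7,8,9,10}→8
  5 left: {1,7,8,9,10}→20  {5,6,8,9,10}→2  {6,7,8,9,10}→10
  6 left: {1,6,7,8,9,10}→30  {3,5,6,8,9,10}→2  {4,5,6,8,9,10}→2  {5,6,7,8,9,10}→12
  7 left: {1,5,6,7,8,9,10}→42  {2,3,5,6,8,9,10}→2  {3,4,5,6,8,9,10}→4  {3,5,6,7,8,9,10}→14  {4,5,6,7,8,9,10}→14
  8 left: {1,3,5,6,7,8,9,10}→56  {1,4,5,6,7,8,9,10}→56  {2,3,4,5,6,8,9,10}→6  {2,3,5,6,7,8,9,10}→16  {3,4,5,6,7,8,9,10}→32
  9 left: {0,2,3,4,5,6,8,9,10}→6  {1,2,3,5,6,7,8,9,10}→72  {1,3,4,5,6,7,8,9,10}→144  {2,3,4,5,6,7,8,9,10}→54
  placing 0:c first → 270 extensions
  placing 1:f first → 60 extensions
total linear extensions = 330

330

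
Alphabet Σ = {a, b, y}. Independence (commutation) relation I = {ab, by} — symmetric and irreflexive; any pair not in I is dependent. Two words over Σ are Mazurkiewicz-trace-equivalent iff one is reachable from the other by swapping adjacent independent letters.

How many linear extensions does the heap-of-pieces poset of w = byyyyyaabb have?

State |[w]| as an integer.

120

drop 0:b onto floor
drop 1:y onto floor
drop 2:y onto {1:y}
drop 3:y onto {2:y}
drop 4:y onto {3:y}
drop 5:y onto {4:y}
drop 6:a onto {5:y}
drop 7:a onto {6:a}
drop 8:b onto {0:b}
drop 9:b onto {8:b}
ground layer = {0:b, 1:y}
drop-orders for the pieces not yet dropped (sum over which currently-grounded one goes next):
  1 to go: {7} 1  {9} 1
  2 to go: {6,7} 1  {7,9} 2  {8,9} 1
  3 to go: {0,8,9} 1  {5,6,7} 1  {6,7,9} 3  {7,8,9} 3
  4 to go: {0,7,8,9} 4  {4,5,6,7} 1  {5,6,7,9} 4  {6,7,8,9} 6
  5 to go: {0,6,7,8,9} 10  {3,4,5,6,7} 1  {4,5,6,7,9} 5  {5,6,7,8,9} 10
  6 to go: {0,5,6,7,8,9} 20  {2,3,4,5,6,7} 1  {3,4,5,6,7,9} 6  {4,5,6,7,8,9} 15
  7 to go: {0,4,5,6,7,8,9} 35  {1,2,3,4,5,6,7} 1  {2,3,4,5,6,7,9} 7  {3,4,5,6,7,8,9} 21
  8 to go: {0,3,4,5,6,7,8,9} 56  {1,2,3,4,5,6,7,9} 8  {2,3,4,5,6,7,8,9} 28
  if 0:b drops first: 36 orders
  if 1:y drops first: 84 orders
heap linearizations: 120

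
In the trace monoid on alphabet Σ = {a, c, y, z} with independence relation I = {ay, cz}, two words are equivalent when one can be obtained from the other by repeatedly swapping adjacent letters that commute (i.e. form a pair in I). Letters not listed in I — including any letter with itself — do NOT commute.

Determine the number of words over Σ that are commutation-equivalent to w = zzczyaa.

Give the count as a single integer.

12

drop 0:z onto floor
drop 1:z onto {0:z}
drop 2:c onto floor
drop 3:z onto {1:z}
drop 4:y onto {2:c, 3:z}
drop 5:a onto {2:c, 3:z}
drop 6:a onto {5:a}
ground layer = {0:z, 2:c}
drop-orders for the pieces not yet dropped (sum over which currently-grounded one goes next):
  1 to go: {4} 1  {6} 1
  2 to go: {4,6} 2  {5,6} 1
  3 to go: {4,5,6} 3
  4 to go: {2,4,5,6} 3  {3,4,5,6} 3
  5 to go: {1,3,4,5,6} 3  {2,3,4,5,6} 6
  if 0:z drops first: 9 orders
  if 2:c drops first: 3 orders
heap linearizations: 12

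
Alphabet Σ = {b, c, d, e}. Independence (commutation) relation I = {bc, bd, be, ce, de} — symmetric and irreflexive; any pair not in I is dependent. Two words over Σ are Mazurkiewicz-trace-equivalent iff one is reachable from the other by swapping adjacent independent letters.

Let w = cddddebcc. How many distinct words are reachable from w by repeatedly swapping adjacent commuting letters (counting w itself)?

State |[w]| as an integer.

#0=c has no predecessor
#1=d depends on [0:c]
#2=d depends on [1:d]
#3=d depends on [2:d]
#4=d depends on [3:d]
#5=e has no predecessor
#6=b has no predecessor
#7=c depends on [4:d]
#8=c depends on [7:c]
sources: [0:c, 5:e, 6:b]
N(rest) = Σ N(rest − s) over sources s of rest; N(one piece) = 1:
  size 1 → [5]=1  [6]=1  [8]=1
  size 2 → [5,6]=2  [5,8]=2  [6,8]=2  [7,8]=1
  size 3 → [4,7,8]=1  [5,6,8]=6  [5,7,8]=3  [6,7,8]=3
  size 4 → [3,4,7,8]=1  [4,5,7,8]=4  [4,6,7,8]=4  [5,6,7,8]=12
  size 5 → [2,3,4,7,8]=1  [3,4,5,7,8]=5  [3,4,6,7,8]=5  [4,5,6,7,8]=20
  size 6 → [1,2,3,4,7,8]=1  [2,3,4,5,7,8]=6  [2,3,4,6,7,8]=6  [3,4,5,6,7,8]=30
  size 7 → [0,1,2,3,4,7,8]=1  [1,2,3,4,5,7,8]=7  [1,2,3,4,6,7,8]=7  [2,3,4,5,6,7,8]=42
  first=0(c) contributes 56
  first=5(e) contributes 8
  first=6(b) contributes 8
|[w]| = 72

72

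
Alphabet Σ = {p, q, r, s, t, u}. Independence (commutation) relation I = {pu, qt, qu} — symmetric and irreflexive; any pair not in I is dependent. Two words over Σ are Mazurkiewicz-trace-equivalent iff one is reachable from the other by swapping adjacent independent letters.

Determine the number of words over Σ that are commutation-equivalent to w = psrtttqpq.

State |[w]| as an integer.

4

drop 0:p onto floor
drop 1:s onto {0:p}
drop 2:r onto {1:s}
drop 3:t onto {2:r}
drop 4:t onto {3:t}
drop 5:t onto {4:t}
drop 6:q onto {2:r}
drop 7:p onto {5:t, 6:q}
drop 8:q onto {7:p}
ground layer = {0:p}
drop-orders for the pieces not yet dropped (sum over which currently-grounded one goes next):
  1 to go: {8} 1
  2 to go: {7,8} 1
  3 to go: {5,7,8} 1  {6,7,8} 1
  4 to go: {4,5,7,8} 1  {5,6,7,8} 2
  5 to go: {3,4,5,7,8} 1  {4,5,6,7,8} 3
  6 to go: {3,4,5,6,7,8} 4
  7 to go: {2,3,4,5,6,7,8} 4
  if 0:p drops first: 4 orders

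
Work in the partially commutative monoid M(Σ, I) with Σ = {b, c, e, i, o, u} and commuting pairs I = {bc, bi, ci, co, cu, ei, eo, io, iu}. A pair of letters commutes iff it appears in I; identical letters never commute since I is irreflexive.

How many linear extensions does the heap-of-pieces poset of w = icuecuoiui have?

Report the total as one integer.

960

0(i) covers ∅
1(c) covers ∅
2(u) covers ∅
3(e) covers 1:c, 2:u
4(c) covers 3:e
5(u) covers 3:e
6(o) covers 5:u
7(i) covers 0:i
8(u) covers 6:o
9(i) covers 7:i
floor of heap: 0:i, 1:c, 2:u
completions by unplaced set U, small U first (add the entries for U minus each lowest piece of U):
  |U|=1: {4}:1  {8}:1  {9}:1
  |U|=2: {4,8}:2  {4,9}:2  {6,8}:1  {7,9}:1  {8,9}:2
  |U|=3: {0,7,9}:1  {4,6,8}:3  {4,7,9}:3  {4,8,9}:6  {5,6,8}:1  {6,8,9}:3  {7,8,9}:3
  |U|=4: {0,4,7,9}:4  {0,7,8,9}:4  {4,5,6,8}:4  {4,6,8,9}:12  {4,7,8,9}:12  {5,6,8,9}:4  {6,7,8,9}:6
  |U|=5: {0,4,7,8,9}:20  {0,6,7,8,9}:10  {3,4,5,6,8}:4  {4,5,6,8,9}:20  {4,6,7,8,9}:30  {5,6,7,8,9}:10
  |U|=6: {0,4,6,7,8,9}:60  {0,5,6,7,8,9}:20  {1,3,4,5,6,8}:4  {2,3,4,5,6,8}:4  {3,4,5,6,8,9}:24  {4,5,6,7,8,9}:60
  |U|=7: {0,4,5,6,7,8,9}:140  {1,2,3,4,5,6,8}:8  {1,3,4,5,6,8,9}:28  {2,3,4,5,6,8,9}:28  {3,4,5,6,7,8,9}:84
  |U|=8: {0,3,4,5,6,7,8,9}:224  {1,2,3,4,5,6,8,9}:64  {1,3,4,5,6,7,8,9}:112  {2,3,4,5,6,7,8,9}:112
  start at 0(i): 288
  start at 1(c): 336
  start at 2(u): 336
sum over floor = 960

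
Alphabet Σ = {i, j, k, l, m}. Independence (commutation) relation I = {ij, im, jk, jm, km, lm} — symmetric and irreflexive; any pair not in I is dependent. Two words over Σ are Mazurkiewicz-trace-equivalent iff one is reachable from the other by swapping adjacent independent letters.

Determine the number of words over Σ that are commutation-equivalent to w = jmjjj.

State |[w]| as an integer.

drop 0:j onto floor
drop 1:m onto floor
drop 2:j onto {0:j}
drop 3:j onto {2:j}
drop 4:j onto {3:j}
ground layer = {0:j, 1:m}
drop-orders for the pieces not yet dropped (sum over which currently-grounded one goes next):
  1 to go: {1} 1  {4} 1
  2 to go: {1,4} 2  {3,4} 1
  3 to go: {1,3,4} 3  {2,3,4} 1
  if 0:j drops first: 4 orders
  if 1:m drops first: 1 orders
heap linearizations: 5

5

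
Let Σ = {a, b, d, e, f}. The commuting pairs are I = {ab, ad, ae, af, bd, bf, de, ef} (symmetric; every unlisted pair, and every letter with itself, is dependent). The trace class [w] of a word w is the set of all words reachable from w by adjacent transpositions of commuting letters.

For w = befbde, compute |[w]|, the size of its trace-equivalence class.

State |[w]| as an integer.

piece 0:b — minimal
piece 1:e rests on {0:b}
piece 2:f — minimal
piece 3:b rests on {1:e}
piece 4:d rests on {2:f}
piece 5:e rests on {3:b}
minimal pieces: {0:b, 2:f}
ways to finish when only these pieces remain (= sum over removing one remaining piece with nothing left below it):
  1 left: {4}→1  {5}→1
  2 left: {2,4}→1  {3,5}→1  {4,5}→2
  3 left: {1,3,5}→1  {2,4,5}→3  {3,4,5}→3
  4 left: {0,1,3,5}→1  {1,3,4,5}→4  {2,3,4,5}→6
  placing 0:b first → 10 extensions
  placing 2:f first → 5 extensions
total linear extensions = 15

15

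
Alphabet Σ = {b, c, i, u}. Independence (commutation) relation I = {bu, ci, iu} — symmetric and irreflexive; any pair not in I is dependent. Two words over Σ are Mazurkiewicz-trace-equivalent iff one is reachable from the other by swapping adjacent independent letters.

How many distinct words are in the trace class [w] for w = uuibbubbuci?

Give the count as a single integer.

336

#0=u has no predecessor
#1=u depends on [0:u]
#2=i has no predecessor
#3=b depends on [2:i]
#4=b depends on [3:b]
#5=u depends on [1:u]
#6=b depends on [4:b]
#7=b depends on [6:b]
#8=u depends on [5:u]
#9=c depends on [7:b, 8:u]
#10=i depends on [7:b]
sources: [0:u, 2:i]
N(rest) = Σ N(rest − s) over sources s of rest; N(one piece) = 1:
  size 1 → [9]=1  [10]=1
  size 2 → [8,9]=1  [9,10]=2
  size 3 → [5,8,9]=1  [7,9,10]=2  [8,9,10]=3
  size 4 → [1,5,8,9]=1  [5,8,9,10]=4  [6,7,9,10]=2  [7,8,9,10]=5
  size 5 → [0,1,5,8,9]=1  [1,5,8,9,10]=5  [4,6,7,9,10]=2  [5,7,8,9,10]=9  [6,7,8,9,10]=7
  size 6 → [0,1,5,8,9,10]=6  [1,5,7,8,9,10]=14  [3,4,6,7,9,10]=2  [4,6,7,8,9,10]=9  [5,6,7,8,9,10]=16
  size 7 → [0,1,5,7,8,9,10]=20  [1,5,6,7,8,9,10]=30  [2,3,4,6,7,9,10]=2  [3,4,6,7,8,9,10]=11  [4,5,6,7,8,9,10]=25
  size 8 → [0,1,5,6,7,8,9,10]=50  [1,4,5,6,7,8,9,10]=55  [2,3,4,6,7,8,9,10]=13  [3,4,5,6,7,8,9,10]=36
  size 9 → [0,1,4,5,6,7,8,9,10]=105  [1,3,4,5,6,7,8,9,10]=91  [2,3,4,5,6,7,8,9,10]=49
  first=0(u) contributes 140
  first=2(i) contributes 196
|[w]| = 336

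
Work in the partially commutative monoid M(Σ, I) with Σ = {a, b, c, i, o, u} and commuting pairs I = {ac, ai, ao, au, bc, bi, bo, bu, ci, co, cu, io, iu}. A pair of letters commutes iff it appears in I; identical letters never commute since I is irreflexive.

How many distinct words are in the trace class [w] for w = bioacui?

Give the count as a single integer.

630

0(b) covers ∅
1(i) covers ∅
2(o) covers ∅
3(a) covers 0:b
4(c) covers ∅
5(u) covers 2:o
6(i) covers 1:i
floor of heap: 0:b, 1:i, 2:o, 4:c
completions by unplaced set U, small U first (add the entries for U minus each lowest piece of U):
  |U|=1: {3}:1  {4}:1  {5}:1  {6}:1
  |U|=2: {0,3}:1  {1,6}:1  {2,5}:1  {3,4}:2  {3,5}:2  {3,6}:2  {4,5}:2  {4,6}:2  {5,6}:2
  |U|=3: {0,3,4}:3  {0,3,5}:3  {0,3,6}:3  {1,3,6}:3  {1,4,6}:3  {1,5,6}:3  {2,3,5}:3  {2,4,5}:3  {2,5,6}:3  {3,4,5}:6  {3,4,6}:6  {3,5,6}:6  {4,5,6}:6
  |U|=4: {0,1,3,6}:6  {0,2,3,5}:6  {0,3,4,5}:12  {0,3,4,6}:12  {0,3,5,6}:12  {1,2,5,6}:6  {1,3,4,6}:12  {1,3,5,6}:12  {1,4,5,6}:12  {2,3,4,5}:12  {2,3,5,6}:12  {2,4,5,6}:12  {3,4,5,6}:24
  |U|=5: {0,1,3,4,6}:30  {0,1,3,5,6}:30  {0,2,3,4,5}:30  {0,2,3,5,6}:30  {0,3,4,5,6}:60  {1,2,3,5,6}:30  {1,2,4,5,6}:30  {1,3,4,5,6}:60  {2,3,4,5,6}:60
  start at 0(b): 180
  start at 1(i): 180
  start at 2(o): 180
  start at 4(c): 90
sum over floor = 630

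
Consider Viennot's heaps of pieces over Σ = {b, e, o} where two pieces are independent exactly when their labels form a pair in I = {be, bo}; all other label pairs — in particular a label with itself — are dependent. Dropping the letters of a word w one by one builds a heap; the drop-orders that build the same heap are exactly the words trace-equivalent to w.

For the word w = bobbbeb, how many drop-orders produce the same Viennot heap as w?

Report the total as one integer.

21

drop 0:b onto floor
drop 1:o onto floor
drop 2:b onto {0:b}
drop 3:b onto {2:b}
drop 4:b onto {3:b}
drop 5:e onto {1:o}
drop 6:b onto {4:b}
ground layer = {0:b, 1:o}
drop-orders for the pieces not yet dropped (sum over which currently-grounded one goes next):
  1 to go: {5} 1  {6} 1
  2 to go: {1,5} 1  {4,6} 1  {5,6} 2
  3 to go: {1,5,6} 3  {3,4,6} 1  {4,5,6} 3
  4 to go: {1,4,5,6} 6  {2,3,4,6} 1  {3,4,5,6} 4
  5 to go: {0,2,3,4,6} 1  {1,3,4,5,6} 10  {2,3,4,5,6} 5
  if 0:b drops first: 15 orders
  if 1:o drops first: 6 orders
heap linearizations: 21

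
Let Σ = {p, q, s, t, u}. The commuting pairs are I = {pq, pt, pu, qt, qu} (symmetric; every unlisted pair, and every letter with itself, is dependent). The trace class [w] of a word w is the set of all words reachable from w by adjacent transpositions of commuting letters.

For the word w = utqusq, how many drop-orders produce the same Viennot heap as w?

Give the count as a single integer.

4

piece 0:u — minimal
piece 1:t rests on {0:u}
piece 2:q — minimal
piece 3:u rests on {1:t}
piece 4:s rests on {2:q, 3:u}
piece 5:q rests on {4:s}
minimal pieces: {0:u, 2:q}
ways to finish when only these pieces remain (= sum over removing one remaining piece with nothing left below it):
  1 left: {5}→1
  2 left: {4,5}→1
  3 left: {2,4,5}→1  {3,4,5}→1
  4 left: {1,3,4,5}→1  {2,3,4,5}→2
  placing 0:u first → 3 extensions
  placing 2:q first → 1 extensions
total linear extensions = 4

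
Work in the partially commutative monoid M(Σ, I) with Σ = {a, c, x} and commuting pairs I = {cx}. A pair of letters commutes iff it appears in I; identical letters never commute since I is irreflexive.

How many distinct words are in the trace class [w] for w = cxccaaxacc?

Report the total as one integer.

piece 0:c — minimal
piece 1:x — minimal
piece 2:c rests on {0:c}
piece 3:c rests on {2:c}
piece 4:a rests on {1:x, 3:c}
piece 5:a rests on {4:a}
piece 6:x rests on {5:a}
piece 7:a rests on {6:x}
piece 8:c rests on {7:a}
piece 9:c rests on {8:c}
minimal pieces: {0:c, 1:x}
ways to finish when only these pieces remain (= sum over removing one remaining piece with nothing left below it):
  1 left: {9}→1
  2 left: {8,9}→1
  3 left: {7,8,9}→1
  4 left: {6,7,8,9}→1
  5 left: {5,6,7,8,9}→1
  6 left: {4,5,6,7,8,9}→1
  7 left: {1,4,5,6,7,8,9}→1  {3,4,5,6,7,8,9}→1
  8 left: {1,3,4,5,6,7,8,9}→2  {2,3,4,5,6,7,8,9}→1
  placing 0:c first → 3 extensions
  placing 1:x first → 1 extensions
total linear extensions = 4

4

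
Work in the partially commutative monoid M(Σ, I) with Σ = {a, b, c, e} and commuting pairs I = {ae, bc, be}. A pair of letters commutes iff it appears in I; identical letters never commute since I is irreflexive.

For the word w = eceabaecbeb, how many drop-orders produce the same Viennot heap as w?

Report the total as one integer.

drop 0:e onto floor
drop 1:c onto {0:e}
drop 2:e onto {1:c}
drop 3:a onto {1:c}
drop 4:b onto {3:a}
drop 5:a onto {4:b}
drop 6:e onto {2:e}
drop 7:c onto {5:a, 6:e}
drop 8:b onto {5:a}
drop 9:e onto {7:c}
drop 10:b onto {8:b}
ground layer = {0:e}
drop-orders for the pieces not yet dropped (sum over which currently-grounded one goes next):
  1 to go: {9} 1  {10} 1
  2 to go: {7,9} 1  {8,10} 1  {9,10} 2
  3 to go: {6,7,9} 1  {7,9,10} 3  {8,9,10} 3
  4 to go: {2,6,7,9} 1  {6,7,9,10} 4  {7,8,9,10} 6
  5 to go: {2,6,7,9,10} 5  {5,7,8,9,10} 6  {6,7,8,9,10} 10
  6 to go: {2,6,7,8,9,10} 15  {4,5,7,8,9,10} 6  {5,6,7,8,9,10} 16
  7 to go: {2,5,6,7,8,9,10} 31  {3,4,5,7,8,9,10} 6  {4,5,6,7,8,9,10} 22
  8 to go: {2,4,5,6,7,8,9,10} 53  {3,4,5,6,7,8,9,10} 28
  9 to go: {2,3,4,5,6,7,8,9,10} 81
  if 0:e drops first: 81 orders

81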